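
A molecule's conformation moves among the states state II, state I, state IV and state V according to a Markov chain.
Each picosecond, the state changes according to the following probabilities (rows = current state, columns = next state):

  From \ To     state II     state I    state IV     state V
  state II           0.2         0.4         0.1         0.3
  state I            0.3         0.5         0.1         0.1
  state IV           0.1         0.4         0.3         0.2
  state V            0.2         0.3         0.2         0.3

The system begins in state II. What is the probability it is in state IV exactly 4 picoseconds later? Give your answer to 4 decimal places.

0.1505

Propagate the distribution vector 4 picoseconds from state II.
After 0 picoseconds: (1.0000, 0.0000, 0.0000, 0.0000)
After 1 picosecond: (0.2000, 0.4000, 0.1000, 0.3000)
After 2 picoseconds: (0.2300, 0.4100, 0.1500, 0.2100)
After 3 picoseconds: (0.2260, 0.4200, 0.1510, 0.2030)
After 4 picoseconds: (0.2269, 0.4217, 0.1505, 0.2009)
P(in state IV after 4 picoseconds) = 0.1505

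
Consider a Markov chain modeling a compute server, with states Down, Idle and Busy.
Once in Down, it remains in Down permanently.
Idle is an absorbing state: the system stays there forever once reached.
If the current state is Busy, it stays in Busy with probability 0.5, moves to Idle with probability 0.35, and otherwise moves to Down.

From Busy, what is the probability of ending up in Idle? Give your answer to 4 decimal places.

0.7000

Let h(s) be the probability of absorption at Idle starting from transient state s. Then h(Idle) = 1 and h(Down) = 0. By first-step analysis:
h(Busy) = 0.15·0 + 0.35·1 + 0.5·h(Busy)
Solving: h(Busy) = 0.7000.
Starting from Busy, the probability is 0.7000.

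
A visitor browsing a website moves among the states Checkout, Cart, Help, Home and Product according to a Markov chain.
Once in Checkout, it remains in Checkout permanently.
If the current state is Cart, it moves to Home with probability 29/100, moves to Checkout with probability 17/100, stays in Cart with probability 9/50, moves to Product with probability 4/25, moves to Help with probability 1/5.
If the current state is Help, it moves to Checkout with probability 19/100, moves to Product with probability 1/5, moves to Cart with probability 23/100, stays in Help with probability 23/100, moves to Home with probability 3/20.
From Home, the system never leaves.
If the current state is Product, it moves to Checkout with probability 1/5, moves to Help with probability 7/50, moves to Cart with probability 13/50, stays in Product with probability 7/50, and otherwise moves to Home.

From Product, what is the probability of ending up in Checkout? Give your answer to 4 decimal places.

Let h(s) be the probability of absorption at Checkout starting from transient state s. Then h(Checkout) = 1 and h(Home) = 0. By first-step analysis:
h(Cart) = 0.17·1 + 0.18·h(Cart) + 0.2·h(Help) + 0.29·0 + 0.16·h(Product)
h(Help) = 0.19·1 + 0.23·h(Cart) + 0.23·h(Help) + 0.15·0 + 0.2·h(Product)
h(Product) = 0.2·1 + 0.26·h(Cart) + 0.14·h(Help) + 0.26·0 + 0.14·h(Product)
Solving: h(Cart) = 0.4098, h(Help) = 0.4821, h(Product) = 0.4349.
Starting from Product, the probability is 0.4349.

0.4349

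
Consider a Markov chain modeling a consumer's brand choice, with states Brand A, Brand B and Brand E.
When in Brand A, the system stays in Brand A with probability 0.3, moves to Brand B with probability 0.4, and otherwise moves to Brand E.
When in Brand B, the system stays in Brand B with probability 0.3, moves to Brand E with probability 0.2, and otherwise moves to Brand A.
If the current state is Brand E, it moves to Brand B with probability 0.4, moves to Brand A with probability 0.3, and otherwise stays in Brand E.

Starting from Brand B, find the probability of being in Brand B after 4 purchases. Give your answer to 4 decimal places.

Propagate the distribution vector 4 purchases from Brand B.
After 0 purchases: (0.0000, 1.0000, 0.0000)
After 1 purchase: (0.5000, 0.3000, 0.2000)
After 2 purchases: (0.3600, 0.3700, 0.2700)
After 3 purchases: (0.3740, 0.3630, 0.2630)
After 4 purchases: (0.3726, 0.3637, 0.2637)
P(in Brand B after 4 purchases) = 0.3637

0.3637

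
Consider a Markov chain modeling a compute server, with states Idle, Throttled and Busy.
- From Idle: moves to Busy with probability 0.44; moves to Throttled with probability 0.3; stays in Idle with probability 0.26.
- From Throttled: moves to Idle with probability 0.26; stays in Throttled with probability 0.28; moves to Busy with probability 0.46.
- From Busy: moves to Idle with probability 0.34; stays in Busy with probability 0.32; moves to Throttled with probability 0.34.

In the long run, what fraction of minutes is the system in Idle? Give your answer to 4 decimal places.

0.2919

Let the stationary distribution be π with π = πP and π_1 + π_2 + π_3 = 1.
π_1 = 0.26·π_1 + 0.26·π_2 + 0.34·π_3
π_2 = 0.3·π_1 + 0.28·π_2 + 0.34·π_3
Solving with the normalization constraint gives π = (0.2919, 0.3097, 0.3984).
So the stationary probability of Idle is 0.2919.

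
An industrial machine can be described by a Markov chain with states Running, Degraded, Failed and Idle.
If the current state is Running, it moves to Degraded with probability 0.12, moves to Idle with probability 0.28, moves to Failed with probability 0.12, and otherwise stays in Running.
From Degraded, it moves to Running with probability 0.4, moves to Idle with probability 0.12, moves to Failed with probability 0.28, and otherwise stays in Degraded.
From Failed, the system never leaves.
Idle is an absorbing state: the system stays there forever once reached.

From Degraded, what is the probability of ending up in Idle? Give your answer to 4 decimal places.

Let h(s) be the probability of absorption at Idle starting from transient state s. Then h(Idle) = 1 and h(Failed) = 0. By first-step analysis:
h(Running) = 0.48·h(Running) + 0.12·h(Degraded) + 0.12·0 + 0.28·1
h(Degraded) = 0.4·h(Running) + 0.2·h(Degraded) + 0.28·0 + 0.12·1
Solving: h(Running) = 0.6478, h(Degraded) = 0.4739.
Starting from Degraded, the probability is 0.4739.

0.4739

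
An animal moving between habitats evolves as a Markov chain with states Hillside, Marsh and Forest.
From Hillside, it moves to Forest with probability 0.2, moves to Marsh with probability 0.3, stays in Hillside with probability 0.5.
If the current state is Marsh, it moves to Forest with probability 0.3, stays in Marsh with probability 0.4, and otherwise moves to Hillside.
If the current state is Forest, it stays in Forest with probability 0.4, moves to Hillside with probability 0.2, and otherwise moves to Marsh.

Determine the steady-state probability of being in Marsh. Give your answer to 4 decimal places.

0.3662

Let the stationary distribution be π with π = πP and π_1 + π_2 + π_3 = 1.
π_1 = 0.5·π_1 + 0.3·π_2 + 0.2·π_3
π_2 = 0.3·π_1 + 0.4·π_2 + 0.4·π_3
Solving with the normalization constraint gives π = (0.3380, 0.3662, 0.2958).
So the stationary probability of Marsh is 0.3662.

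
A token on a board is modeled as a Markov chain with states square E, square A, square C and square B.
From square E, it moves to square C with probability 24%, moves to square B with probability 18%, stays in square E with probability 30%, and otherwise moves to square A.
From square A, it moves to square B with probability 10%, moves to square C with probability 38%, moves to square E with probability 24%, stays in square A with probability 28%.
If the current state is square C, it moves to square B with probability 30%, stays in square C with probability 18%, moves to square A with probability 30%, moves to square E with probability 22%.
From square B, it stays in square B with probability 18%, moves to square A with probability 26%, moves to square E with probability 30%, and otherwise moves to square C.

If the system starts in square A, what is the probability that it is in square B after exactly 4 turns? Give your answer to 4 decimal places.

0.1897

Propagate the distribution vector 4 turns from square A.
After 0 turns: (0.0000, 1.0000, 0.0000, 0.0000)
After 1 turn: (0.2400, 0.2800, 0.3800, 0.1000)
After 2 turns: (0.2528, 0.2856, 0.2584, 0.2032)
After 3 turns: (0.2622, 0.2811, 0.2685, 0.1882)
After 4 turns: (0.2617, 0.2816, 0.2670, 0.1897)
P(in square B after 4 turns) = 0.1897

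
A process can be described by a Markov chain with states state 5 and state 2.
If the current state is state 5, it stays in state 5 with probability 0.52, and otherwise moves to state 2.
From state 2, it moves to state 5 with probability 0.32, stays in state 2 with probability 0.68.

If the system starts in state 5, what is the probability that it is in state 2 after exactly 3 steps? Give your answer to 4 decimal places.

Propagate the distribution vector 3 steps from state 5.
After 0 steps: (1.0000, 0.0000)
After 1 step: (0.5200, 0.4800)
After 2 steps: (0.4240, 0.5760)
After 3 steps: (0.4048, 0.5952)
P(in state 2 after 3 steps) = 0.5952

0.5952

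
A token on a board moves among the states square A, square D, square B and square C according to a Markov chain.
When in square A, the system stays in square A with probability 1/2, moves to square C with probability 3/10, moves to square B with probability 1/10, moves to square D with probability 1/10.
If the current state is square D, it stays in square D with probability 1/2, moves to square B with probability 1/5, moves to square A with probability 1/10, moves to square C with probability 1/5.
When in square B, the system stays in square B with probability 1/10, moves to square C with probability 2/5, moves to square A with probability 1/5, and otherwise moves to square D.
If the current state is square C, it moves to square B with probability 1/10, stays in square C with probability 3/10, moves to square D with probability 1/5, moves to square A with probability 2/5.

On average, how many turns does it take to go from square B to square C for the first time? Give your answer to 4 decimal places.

Let t(s) be the expected number of turns to first reach square C from state s, with t(square C) = 0. Conditioning on the first turn:
t(square A) = 1 + 0.5·t(square A) + 0.1·t(square D) + 0.1·t(square B)
t(square D) = 1 + 0.1·t(square A) + 0.5·t(square D) + 0.2·t(square B)
t(square B) = 1 + 0.2·t(square A) + 0.3·t(square D) + 0.1·t(square B)
Solving: t(square A) = 3.4320, t(square D) = 3.9645, t(square B) = 3.1953.
Expected turns from square B to square C: 3.1953.

3.1953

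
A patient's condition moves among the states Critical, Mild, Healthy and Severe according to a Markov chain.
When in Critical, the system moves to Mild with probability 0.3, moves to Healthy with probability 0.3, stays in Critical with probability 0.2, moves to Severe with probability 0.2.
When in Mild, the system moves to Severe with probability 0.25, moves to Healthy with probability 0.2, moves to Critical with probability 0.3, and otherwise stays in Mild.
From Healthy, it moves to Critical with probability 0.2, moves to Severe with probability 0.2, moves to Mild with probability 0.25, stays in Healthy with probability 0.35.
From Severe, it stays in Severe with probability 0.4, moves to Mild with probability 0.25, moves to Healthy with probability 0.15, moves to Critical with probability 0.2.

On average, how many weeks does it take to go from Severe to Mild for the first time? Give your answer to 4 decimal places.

3.8462

Let t(s) be the expected number of weeks to first reach Mild from state s, with t(Mild) = 0. Conditioning on the first week:
t(Critical) = 1 + 0.2·t(Critical) + 0.3·t(Healthy) + 0.2·t(Severe)
t(Healthy) = 1 + 0.2·t(Critical) + 0.35·t(Healthy) + 0.2·t(Severe)
t(Severe) = 1 + 0.2·t(Critical) + 0.15·t(Healthy) + 0.4·t(Severe)
Solving: t(Critical) = 3.6538, t(Healthy) = 3.8462, t(Severe) = 3.8462.
Expected weeks from Severe to Mild: 3.8462.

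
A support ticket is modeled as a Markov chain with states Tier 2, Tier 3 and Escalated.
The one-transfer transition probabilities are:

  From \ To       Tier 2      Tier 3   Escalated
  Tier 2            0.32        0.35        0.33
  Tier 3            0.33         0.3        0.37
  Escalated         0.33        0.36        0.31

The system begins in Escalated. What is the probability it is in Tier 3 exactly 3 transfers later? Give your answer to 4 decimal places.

0.3366

Propagate the distribution vector 3 transfers from Escalated.
After 0 transfers: (0.0000, 0.0000, 1.0000)
After 1 transfer: (0.3300, 0.3600, 0.3100)
After 2 transfers: (0.3267, 0.3351, 0.3382)
After 3 transfers: (0.3267, 0.3366, 0.3366)
P(in Tier 3 after 3 transfers) = 0.3366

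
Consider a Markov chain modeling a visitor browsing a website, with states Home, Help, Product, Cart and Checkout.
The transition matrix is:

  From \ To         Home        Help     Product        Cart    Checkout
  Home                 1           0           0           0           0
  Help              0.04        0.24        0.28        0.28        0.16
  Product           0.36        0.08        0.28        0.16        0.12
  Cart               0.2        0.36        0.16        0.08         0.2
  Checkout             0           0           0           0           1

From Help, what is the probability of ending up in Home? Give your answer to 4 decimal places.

0.4948

Let h(s) be the probability of absorption at Home starting from transient state s. Then h(Home) = 1 and h(Checkout) = 0. By first-step analysis:
h(Help) = 0.04·1 + 0.24·h(Help) + 0.28·h(Product) + 0.28·h(Cart) + 0.16·0
h(Product) = 0.36·1 + 0.08·h(Help) + 0.28·h(Product) + 0.16·h(Cart) + 0.12·0
h(Cart) = 0.2·1 + 0.36·h(Help) + 0.16·h(Product) + 0.08·h(Cart) + 0.2·0
Solving: h(Help) = 0.4948, h(Product) = 0.6723, h(Cart) = 0.5279.
Starting from Help, the probability is 0.4948.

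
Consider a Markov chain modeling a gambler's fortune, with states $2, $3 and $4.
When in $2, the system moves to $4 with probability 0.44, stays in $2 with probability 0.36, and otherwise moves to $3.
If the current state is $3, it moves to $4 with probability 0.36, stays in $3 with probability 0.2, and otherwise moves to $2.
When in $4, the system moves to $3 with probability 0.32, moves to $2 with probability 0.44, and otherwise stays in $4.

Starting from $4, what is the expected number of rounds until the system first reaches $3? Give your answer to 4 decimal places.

3.6885

Let t(s) be the expected number of rounds to first reach $3 from state s, with t($3) = 0. Conditioning on the first round:
t($2) = 1 + 0.36·t($2) + 0.44·t($4)
t($4) = 1 + 0.44·t($2) + 0.24·t($4)
Solving: t($2) = 4.0984, t($4) = 3.6885.
Expected rounds from $4 to $3: 3.6885.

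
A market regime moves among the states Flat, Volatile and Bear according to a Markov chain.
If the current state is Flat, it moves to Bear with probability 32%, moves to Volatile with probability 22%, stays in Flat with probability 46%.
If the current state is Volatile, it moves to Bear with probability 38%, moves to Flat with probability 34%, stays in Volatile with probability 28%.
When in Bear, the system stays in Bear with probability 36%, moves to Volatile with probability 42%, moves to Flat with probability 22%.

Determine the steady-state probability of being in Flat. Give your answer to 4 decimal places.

0.3383

Let the stationary distribution be π with π = πP and π_1 + π_2 + π_3 = 1.
π_1 = 0.46·π_1 + 0.34·π_2 + 0.22·π_3
π_2 = 0.22·π_1 + 0.28·π_2 + 0.42·π_3
Solving with the normalization constraint gives π = (0.3383, 0.3091, 0.3527).
So the stationary probability of Flat is 0.3383.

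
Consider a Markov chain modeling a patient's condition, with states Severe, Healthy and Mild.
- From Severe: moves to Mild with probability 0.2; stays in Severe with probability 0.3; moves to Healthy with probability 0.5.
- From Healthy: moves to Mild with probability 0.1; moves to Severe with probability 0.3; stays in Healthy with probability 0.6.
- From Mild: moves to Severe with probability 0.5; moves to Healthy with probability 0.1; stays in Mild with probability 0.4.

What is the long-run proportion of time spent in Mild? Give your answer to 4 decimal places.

Let the stationary distribution be π with π = πP and π_1 + π_2 + π_3 = 1.
π_1 = 0.3·π_1 + 0.3·π_2 + 0.5·π_3
π_2 = 0.5·π_1 + 0.6·π_2 + 0.1·π_3
Solving with the normalization constraint gives π = (0.3382, 0.4706, 0.1912).
So the stationary probability of Mild is 0.1912.

0.1912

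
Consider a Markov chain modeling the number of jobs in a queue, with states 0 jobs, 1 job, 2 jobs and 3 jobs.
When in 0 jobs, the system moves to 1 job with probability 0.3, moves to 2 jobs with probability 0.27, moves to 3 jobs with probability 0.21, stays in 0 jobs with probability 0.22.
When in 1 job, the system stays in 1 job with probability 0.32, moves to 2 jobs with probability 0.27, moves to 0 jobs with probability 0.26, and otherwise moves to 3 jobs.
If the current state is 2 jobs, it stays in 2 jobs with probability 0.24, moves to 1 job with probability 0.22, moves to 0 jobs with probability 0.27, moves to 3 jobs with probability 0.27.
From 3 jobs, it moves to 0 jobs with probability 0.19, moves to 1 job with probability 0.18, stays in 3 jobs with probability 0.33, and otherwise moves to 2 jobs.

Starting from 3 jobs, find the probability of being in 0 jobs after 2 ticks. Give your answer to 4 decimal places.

Propagate the distribution vector 2 ticks from 3 jobs.
After 0 ticks: (0.0000, 0.0000, 0.0000, 1.0000)
After 1 tick: (0.1900, 0.1800, 0.3000, 0.3300)
After 2 ticks: (0.2323, 0.2400, 0.2709, 0.2568)
P(in 0 jobs after 2 ticks) = 0.2323

0.2323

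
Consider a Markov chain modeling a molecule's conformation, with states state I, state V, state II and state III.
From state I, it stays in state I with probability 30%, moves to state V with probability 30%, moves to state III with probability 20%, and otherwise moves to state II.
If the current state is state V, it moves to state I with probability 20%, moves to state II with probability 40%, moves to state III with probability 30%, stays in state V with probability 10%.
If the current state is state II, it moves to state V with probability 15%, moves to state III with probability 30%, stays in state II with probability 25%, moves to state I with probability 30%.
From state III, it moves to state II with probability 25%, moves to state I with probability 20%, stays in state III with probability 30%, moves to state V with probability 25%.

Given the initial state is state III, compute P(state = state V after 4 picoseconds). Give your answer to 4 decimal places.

Propagate the distribution vector 4 picoseconds from state III.
After 0 picoseconds: (0.0000, 0.0000, 0.0000, 1.0000)
After 1 picosecond: (0.2000, 0.2500, 0.2500, 0.3000)
After 2 picoseconds: (0.2450, 0.1975, 0.2775, 0.2800)
After 3 picoseconds: (0.2523, 0.2049, 0.2674, 0.2755)
After 4 picoseconds: (0.2520, 0.2051, 0.2681, 0.2748)
P(in state V after 4 picoseconds) = 0.2051

0.2051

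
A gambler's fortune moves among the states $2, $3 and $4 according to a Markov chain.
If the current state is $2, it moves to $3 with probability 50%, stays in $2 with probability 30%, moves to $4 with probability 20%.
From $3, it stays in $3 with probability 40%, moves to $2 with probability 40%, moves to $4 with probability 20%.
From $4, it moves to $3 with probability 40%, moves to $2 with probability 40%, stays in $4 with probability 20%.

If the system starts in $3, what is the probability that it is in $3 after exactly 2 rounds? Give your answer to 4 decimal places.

Sum over the intermediate state after 1 round:
P = P($3→$2)·P($2→$3) + P($3→$3)·P($3→$3) + P($3→$4)·P($4→$3)
  = 0.4×0.5 + 0.4×0.4 + 0.2×0.4
  = 0.2000 + 0.1600 + 0.0800 = 0.4400

0.4400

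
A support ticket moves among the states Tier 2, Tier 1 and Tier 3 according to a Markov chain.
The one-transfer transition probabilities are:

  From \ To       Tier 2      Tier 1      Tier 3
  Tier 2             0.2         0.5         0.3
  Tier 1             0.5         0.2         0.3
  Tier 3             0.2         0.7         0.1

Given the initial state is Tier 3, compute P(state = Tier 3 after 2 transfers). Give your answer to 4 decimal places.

Sum over the intermediate state after 1 transfer:
P = P(Tier 3→Tier 2)·P(Tier 2→Tier 3) + P(Tier 3→Tier 1)·P(Tier 1→Tier 3) + P(Tier 3→Tier 3)·P(Tier 3→Tier 3)
  = 0.2×0.3 + 0.7×0.3 + 0.1×0.1
  = 0.0600 + 0.2100 + 0.0100 = 0.2800

0.2800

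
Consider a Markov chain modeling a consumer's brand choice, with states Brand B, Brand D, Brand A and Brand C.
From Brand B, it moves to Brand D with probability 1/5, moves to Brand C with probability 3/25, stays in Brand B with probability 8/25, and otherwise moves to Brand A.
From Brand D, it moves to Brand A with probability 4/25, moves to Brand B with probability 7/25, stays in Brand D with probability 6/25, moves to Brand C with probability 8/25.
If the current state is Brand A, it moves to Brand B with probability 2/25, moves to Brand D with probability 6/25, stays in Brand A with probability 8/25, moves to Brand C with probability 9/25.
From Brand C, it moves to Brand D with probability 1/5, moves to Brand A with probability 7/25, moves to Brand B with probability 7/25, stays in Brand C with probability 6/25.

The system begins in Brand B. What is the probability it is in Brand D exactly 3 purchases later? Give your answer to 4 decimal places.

0.2207

Propagate the distribution vector 3 purchases from Brand B.
After 0 purchases: (1.0000, 0.0000, 0.0000, 0.0000)
After 1 purchase: (0.3200, 0.2000, 0.3600, 0.1200)
After 2 purchases: (0.2208, 0.2224, 0.2960, 0.2608)
After 3 purchases: (0.2296, 0.2207, 0.2828, 0.2668)
P(in Brand D after 3 purchases) = 0.2207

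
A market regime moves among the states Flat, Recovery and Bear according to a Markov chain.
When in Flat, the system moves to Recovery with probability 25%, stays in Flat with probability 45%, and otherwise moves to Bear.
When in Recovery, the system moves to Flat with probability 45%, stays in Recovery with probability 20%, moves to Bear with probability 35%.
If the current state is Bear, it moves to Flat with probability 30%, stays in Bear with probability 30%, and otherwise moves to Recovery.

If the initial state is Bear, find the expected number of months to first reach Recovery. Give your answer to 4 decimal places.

2.8814

Let t(s) be the expected number of months to first reach Recovery from state s, with t(Recovery) = 0. Conditioning on the first month:
t(Flat) = 1 + 0.45·t(Flat) + 0.3·t(Bear)
t(Bear) = 1 + 0.3·t(Flat) + 0.3·t(Bear)
Solving: t(Flat) = 3.3898, t(Bear) = 2.8814.
Expected months from Bear to Recovery: 2.8814.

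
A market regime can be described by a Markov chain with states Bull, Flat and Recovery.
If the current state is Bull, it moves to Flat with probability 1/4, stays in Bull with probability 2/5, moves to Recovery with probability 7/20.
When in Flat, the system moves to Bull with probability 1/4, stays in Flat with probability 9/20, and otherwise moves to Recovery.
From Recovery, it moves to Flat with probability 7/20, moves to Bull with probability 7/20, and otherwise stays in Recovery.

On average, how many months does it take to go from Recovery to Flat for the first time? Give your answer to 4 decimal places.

Let t(s) be the expected number of months to first reach Flat from state s, with t(Flat) = 0. Conditioning on the first month:
t(Bull) = 1 + 0.4·t(Bull) + 0.35·t(Recovery)
t(Recovery) = 1 + 0.35·t(Bull) + 0.3·t(Recovery)
Solving: t(Bull) = 3.5294, t(Recovery) = 3.1933.
Expected months from Recovery to Flat: 3.1933.

3.1933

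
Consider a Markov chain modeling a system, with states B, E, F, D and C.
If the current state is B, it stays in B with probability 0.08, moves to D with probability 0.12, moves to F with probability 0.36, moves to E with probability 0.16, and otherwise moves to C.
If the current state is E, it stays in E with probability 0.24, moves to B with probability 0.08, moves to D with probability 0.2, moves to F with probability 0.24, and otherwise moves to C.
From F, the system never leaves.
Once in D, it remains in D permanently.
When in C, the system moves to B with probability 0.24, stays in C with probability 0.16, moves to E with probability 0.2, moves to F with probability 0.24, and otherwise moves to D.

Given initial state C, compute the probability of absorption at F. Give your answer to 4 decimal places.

0.6191

Let h(s) be the probability of absorption at F starting from transient state s. Then h(F) = 1 and h(D) = 0. By first-step analysis:
h(B) = 0.08·h(B) + 0.16·h(E) + 0.36·1 + 0.12·0 + 0.28·h(C)
h(E) = 0.08·h(B) + 0.24·h(E) + 0.24·1 + 0.2·0 + 0.24·h(C)
h(C) = 0.24·h(B) + 0.2·h(E) + 0.24·1 + 0.16·0 + 0.16·h(C)
Solving: h(B) = 0.6811, h(E) = 0.5830, h(C) = 0.6191.
Starting from C, the probability is 0.6191.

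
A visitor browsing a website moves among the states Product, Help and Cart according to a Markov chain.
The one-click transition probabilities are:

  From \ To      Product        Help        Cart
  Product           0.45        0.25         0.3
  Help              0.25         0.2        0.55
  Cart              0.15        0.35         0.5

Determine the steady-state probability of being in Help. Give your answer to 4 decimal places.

Let the stationary distribution be π with π = πP and π_1 + π_2 + π_3 = 1.
π_1 = 0.45·π_1 + 0.25·π_2 + 0.15·π_3
π_2 = 0.25·π_1 + 0.2·π_2 + 0.35·π_3
Solving with the normalization constraint gives π = (0.2546, 0.2822, 0.4632).
So the stationary probability of Help is 0.2822.

0.2822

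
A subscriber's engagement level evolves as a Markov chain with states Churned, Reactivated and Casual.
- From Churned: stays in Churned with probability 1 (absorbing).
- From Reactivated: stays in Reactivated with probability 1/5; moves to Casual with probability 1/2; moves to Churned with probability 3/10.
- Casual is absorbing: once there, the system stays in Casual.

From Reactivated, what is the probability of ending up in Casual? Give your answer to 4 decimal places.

0.6250

Let h(s) be the probability of absorption at Casual starting from transient state s. Then h(Casual) = 1 and h(Churned) = 0. By first-step analysis:
h(Reactivated) = 0.3·0 + 0.2·h(Reactivated) + 0.5·1
Solving: h(Reactivated) = 0.6250.
Starting from Reactivated, the probability is 0.6250.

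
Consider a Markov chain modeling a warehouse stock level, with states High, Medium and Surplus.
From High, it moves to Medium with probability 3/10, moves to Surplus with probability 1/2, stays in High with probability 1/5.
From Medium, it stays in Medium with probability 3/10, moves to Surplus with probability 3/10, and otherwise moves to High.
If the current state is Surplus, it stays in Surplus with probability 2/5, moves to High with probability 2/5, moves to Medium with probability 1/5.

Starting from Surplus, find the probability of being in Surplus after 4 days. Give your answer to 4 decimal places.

Propagate the distribution vector 4 days from Surplus.
After 0 days: (0.0000, 0.0000, 1.0000)
After 1 day: (0.4000, 0.2000, 0.4000)
After 2 days: (0.3200, 0.2600, 0.4200)
After 3 days: (0.3360, 0.2580, 0.4060)
After 4 days: (0.3328, 0.2594, 0.4078)
P(in Surplus after 4 days) = 0.4078

0.4078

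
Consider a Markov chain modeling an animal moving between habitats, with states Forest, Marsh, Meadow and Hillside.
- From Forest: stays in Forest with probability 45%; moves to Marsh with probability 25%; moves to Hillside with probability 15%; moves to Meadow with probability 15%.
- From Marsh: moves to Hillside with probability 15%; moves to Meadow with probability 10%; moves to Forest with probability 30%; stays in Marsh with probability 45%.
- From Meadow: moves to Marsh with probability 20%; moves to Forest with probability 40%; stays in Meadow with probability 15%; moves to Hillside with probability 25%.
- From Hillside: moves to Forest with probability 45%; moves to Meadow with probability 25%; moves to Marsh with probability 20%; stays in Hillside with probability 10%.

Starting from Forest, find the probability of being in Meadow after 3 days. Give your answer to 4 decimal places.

0.1515

Propagate the distribution vector 3 days from Forest.
After 0 days: (1.0000, 0.0000, 0.0000, 0.0000)
After 1 day: (0.4500, 0.2500, 0.1500, 0.1500)
After 2 days: (0.4050, 0.2850, 0.1525, 0.1575)
After 3 days: (0.3996, 0.2915, 0.1515, 0.1574)
P(in Meadow after 3 days) = 0.1515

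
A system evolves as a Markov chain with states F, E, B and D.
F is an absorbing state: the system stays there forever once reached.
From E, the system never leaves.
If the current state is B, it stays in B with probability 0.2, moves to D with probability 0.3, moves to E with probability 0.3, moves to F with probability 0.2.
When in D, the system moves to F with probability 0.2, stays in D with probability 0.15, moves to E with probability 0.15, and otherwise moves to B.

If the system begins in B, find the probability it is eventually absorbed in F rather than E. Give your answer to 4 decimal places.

Let h(s) be the probability of absorption at F starting from transient state s. Then h(F) = 1 and h(E) = 0. By first-step analysis:
h(B) = 0.2·1 + 0.3·0 + 0.2·h(B) + 0.3·h(D)
h(D) = 0.2·1 + 0.15·0 + 0.5·h(B) + 0.15·h(D)
Solving: h(B) = 0.4340, h(D) = 0.4906.
Starting from B, the probability is 0.4340.

0.4340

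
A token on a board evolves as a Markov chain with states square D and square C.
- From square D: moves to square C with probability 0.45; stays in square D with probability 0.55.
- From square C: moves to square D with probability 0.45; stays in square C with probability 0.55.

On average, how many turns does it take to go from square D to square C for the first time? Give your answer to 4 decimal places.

Let t(s) be the expected number of turns to first reach square C from state s, with t(square C) = 0. Conditioning on the first turn:
t(square D) = 1 + 0.55·t(square D)
Solving: t(square D) = 2.2222.
Expected turns from square D to square C: 2.2222.

2.2222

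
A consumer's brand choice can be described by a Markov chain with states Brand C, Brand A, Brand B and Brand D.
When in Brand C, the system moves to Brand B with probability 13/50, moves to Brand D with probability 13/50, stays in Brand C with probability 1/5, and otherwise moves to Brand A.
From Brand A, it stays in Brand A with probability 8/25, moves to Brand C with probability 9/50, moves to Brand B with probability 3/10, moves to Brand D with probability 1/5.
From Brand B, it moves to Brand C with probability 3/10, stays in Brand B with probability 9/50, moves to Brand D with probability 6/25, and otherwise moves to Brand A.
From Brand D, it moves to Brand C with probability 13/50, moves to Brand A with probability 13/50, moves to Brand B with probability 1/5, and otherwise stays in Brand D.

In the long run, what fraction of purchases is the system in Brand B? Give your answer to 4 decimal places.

0.2379

Let the stationary distribution be π with π = πP and π_1 + π_2 + π_3 + π_4 = 1.
π_1 = 0.2·π_1 + 0.18·π_2 + 0.3·π_3 + 0.26·π_4
π_2 = 0.28·π_1 + 0.32·π_2 + 0.28·π_3 + 0.26·π_4
π_3 = 0.26·π_1 + 0.3·π_2 + 0.18·π_3 + 0.2·π_4
Solving with the normalization constraint gives π = (0.2326, 0.2866, 0.2379, 0.2429).
So the stationary probability of Brand B is 0.2379.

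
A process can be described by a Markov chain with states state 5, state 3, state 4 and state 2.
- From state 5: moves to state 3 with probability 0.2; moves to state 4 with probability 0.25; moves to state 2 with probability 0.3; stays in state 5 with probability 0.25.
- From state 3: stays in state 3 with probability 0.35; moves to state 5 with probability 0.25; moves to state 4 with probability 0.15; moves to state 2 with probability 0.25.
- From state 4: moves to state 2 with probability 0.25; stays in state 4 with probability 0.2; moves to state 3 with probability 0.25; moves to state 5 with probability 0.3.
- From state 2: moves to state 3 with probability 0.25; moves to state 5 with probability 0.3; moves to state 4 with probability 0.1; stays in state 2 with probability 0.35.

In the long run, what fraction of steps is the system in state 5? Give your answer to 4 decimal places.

Let the stationary distribution be π with π = πP and π_1 + π_2 + π_3 + π_4 = 1.
π_1 = 0.25·π_1 + 0.25·π_2 + 0.3·π_3 + 0.3·π_4
π_2 = 0.2·π_1 + 0.35·π_2 + 0.25·π_3 + 0.25·π_4
π_3 = 0.25·π_1 + 0.15·π_2 + 0.2·π_3 + 0.1·π_4
Solving with the normalization constraint gives π = (0.2732, 0.2626, 0.1712, 0.2930).
So the stationary probability of state 5 is 0.2732.

0.2732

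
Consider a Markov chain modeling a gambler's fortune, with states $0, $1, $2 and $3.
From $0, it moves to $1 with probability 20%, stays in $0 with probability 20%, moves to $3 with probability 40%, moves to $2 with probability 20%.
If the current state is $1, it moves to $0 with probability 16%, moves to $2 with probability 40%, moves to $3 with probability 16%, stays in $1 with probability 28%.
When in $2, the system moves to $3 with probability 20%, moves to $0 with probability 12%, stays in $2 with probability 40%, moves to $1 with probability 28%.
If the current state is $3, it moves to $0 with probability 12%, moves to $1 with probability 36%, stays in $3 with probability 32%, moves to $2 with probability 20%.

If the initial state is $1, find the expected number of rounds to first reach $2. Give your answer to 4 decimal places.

Let t(s) be the expected number of rounds to first reach $2 from state s, with t($2) = 0. Conditioning on the first round:
t($0) = 1 + 0.2·t($0) + 0.2·t($1) + 0.4·t($3)
t($1) = 1 + 0.16·t($0) + 0.28·t($1) + 0.16·t($3)
t($3) = 1 + 0.12·t($0) + 0.36·t($1) + 0.32·t($3)
Solving: t($0) = 3.9329, t($1) = 3.1098, t($3) = 3.8110.
Expected rounds from $1 to $2: 3.1098.

3.1098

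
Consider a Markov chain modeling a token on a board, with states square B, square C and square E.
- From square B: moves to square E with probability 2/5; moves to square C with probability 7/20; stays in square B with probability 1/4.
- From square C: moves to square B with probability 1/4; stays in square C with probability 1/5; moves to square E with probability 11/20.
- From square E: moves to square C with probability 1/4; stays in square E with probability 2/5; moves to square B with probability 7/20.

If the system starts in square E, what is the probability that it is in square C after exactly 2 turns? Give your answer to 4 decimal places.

Sum over the intermediate state after 1 turn:
P = P(square E→square B)·P(square B→square C) + P(square E→square C)·P(square C→square C) + P(square E→square E)·P(square E→square C)
  = 0.35×0.35 + 0.25×0.2 + 0.4×0.25
  = 0.1225 + 0.0500 + 0.1000 = 0.2725

0.2725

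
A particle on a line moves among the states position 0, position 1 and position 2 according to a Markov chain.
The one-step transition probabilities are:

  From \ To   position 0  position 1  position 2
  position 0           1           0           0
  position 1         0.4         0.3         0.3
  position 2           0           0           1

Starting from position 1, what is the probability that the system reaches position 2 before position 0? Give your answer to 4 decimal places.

0.4286

Let h(s) be the probability of absorption at position 2 starting from transient state s. Then h(position 2) = 1 and h(position 0) = 0. By first-step analysis:
h(position 1) = 0.4·0 + 0.3·h(position 1) + 0.3·1
Solving: h(position 1) = 0.4286.
Starting from position 1, the probability is 0.4286.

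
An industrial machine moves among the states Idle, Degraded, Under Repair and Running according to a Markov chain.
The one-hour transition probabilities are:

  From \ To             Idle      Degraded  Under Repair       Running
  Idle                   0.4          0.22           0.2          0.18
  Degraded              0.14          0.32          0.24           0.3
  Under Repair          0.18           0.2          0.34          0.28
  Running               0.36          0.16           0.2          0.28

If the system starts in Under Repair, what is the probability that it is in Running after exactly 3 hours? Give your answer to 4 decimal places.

Propagate the distribution vector 3 hours from Under Repair.
After 0 hours: (0.0000, 0.0000, 1.0000, 0.0000)
After 1 hour: (0.1800, 0.2000, 0.3400, 0.2800)
After 2 hours: (0.2620, 0.2164, 0.2556, 0.2660)
After 3 hours: (0.2769, 0.2206, 0.2444, 0.2581)
P(in Running after 3 hours) = 0.2581

0.2581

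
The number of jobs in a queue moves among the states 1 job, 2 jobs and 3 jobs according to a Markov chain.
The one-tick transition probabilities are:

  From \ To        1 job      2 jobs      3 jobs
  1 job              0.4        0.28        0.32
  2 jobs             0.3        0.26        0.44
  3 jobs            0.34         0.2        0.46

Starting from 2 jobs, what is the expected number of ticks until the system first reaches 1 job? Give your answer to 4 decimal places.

3.1451

Let t(s) be the expected number of ticks to first reach 1 job from state s, with t(1 job) = 0. Conditioning on the first tick:
t(2 jobs) = 1 + 0.26·t(2 jobs) + 0.44·t(3 jobs)
t(3 jobs) = 1 + 0.2·t(2 jobs) + 0.46·t(3 jobs)
Solving: t(2 jobs) = 3.1451, t(3 jobs) = 3.0167.
Expected ticks from 2 jobs to 1 job: 3.1451.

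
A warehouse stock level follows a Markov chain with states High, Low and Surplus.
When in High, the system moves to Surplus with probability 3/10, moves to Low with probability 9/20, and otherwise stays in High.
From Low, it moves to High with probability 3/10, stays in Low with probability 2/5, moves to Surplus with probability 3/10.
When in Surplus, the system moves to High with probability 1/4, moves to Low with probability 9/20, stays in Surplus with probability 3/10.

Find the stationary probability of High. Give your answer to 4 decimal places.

0.2714

Let the stationary distribution be π with π = πP and π_1 + π_2 + π_3 = 1.
π_1 = 0.25·π_1 + 0.3·π_2 + 0.25·π_3
π_2 = 0.45·π_1 + 0.4·π_2 + 0.45·π_3
Solving with the normalization constraint gives π = (0.2714, 0.4286, 0.3000).
So the stationary probability of High is 0.2714.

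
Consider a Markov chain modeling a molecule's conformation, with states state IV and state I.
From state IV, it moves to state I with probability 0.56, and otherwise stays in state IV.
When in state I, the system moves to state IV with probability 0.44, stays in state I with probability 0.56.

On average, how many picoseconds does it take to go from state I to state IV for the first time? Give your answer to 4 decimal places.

2.2727

Let t(s) be the expected number of picoseconds to first reach state IV from state s, with t(state IV) = 0. Conditioning on the first picosecond:
t(state I) = 1 + 0.56·t(state I)
Solving: t(state I) = 2.2727.
Expected picoseconds from state I to state IV: 2.2727.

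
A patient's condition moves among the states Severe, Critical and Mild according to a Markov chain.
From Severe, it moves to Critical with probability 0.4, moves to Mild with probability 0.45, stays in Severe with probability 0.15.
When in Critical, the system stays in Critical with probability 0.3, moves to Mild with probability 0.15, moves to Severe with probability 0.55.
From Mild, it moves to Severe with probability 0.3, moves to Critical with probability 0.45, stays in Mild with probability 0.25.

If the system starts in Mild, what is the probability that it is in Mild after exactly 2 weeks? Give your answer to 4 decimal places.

0.2650

Sum over the intermediate state after 1 week:
P = P(Mild→Severe)·P(Severe→Mild) + P(Mild→Critical)·P(Critical→Mild) + P(Mild→Mild)·P(Mild→Mild)
  = 0.3×0.45 + 0.45×0.15 + 0.25×0.25
  = 0.1350 + 0.0675 + 0.0625 = 0.2650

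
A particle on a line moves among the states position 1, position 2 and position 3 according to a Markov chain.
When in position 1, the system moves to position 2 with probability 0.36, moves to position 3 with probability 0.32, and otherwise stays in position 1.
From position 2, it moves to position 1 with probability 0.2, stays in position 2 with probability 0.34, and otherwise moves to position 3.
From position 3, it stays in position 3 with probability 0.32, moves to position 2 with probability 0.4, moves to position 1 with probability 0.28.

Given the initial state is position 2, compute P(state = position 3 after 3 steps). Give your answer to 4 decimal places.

0.3720

Propagate the distribution vector 3 steps from position 2.
After 0 steps: (0.0000, 1.0000, 0.0000)
After 1 step: (0.2000, 0.3400, 0.4600)
After 2 steps: (0.2608, 0.3716, 0.3676)
After 3 steps: (0.2607, 0.3673, 0.3720)
P(in position 3 after 3 steps) = 0.3720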